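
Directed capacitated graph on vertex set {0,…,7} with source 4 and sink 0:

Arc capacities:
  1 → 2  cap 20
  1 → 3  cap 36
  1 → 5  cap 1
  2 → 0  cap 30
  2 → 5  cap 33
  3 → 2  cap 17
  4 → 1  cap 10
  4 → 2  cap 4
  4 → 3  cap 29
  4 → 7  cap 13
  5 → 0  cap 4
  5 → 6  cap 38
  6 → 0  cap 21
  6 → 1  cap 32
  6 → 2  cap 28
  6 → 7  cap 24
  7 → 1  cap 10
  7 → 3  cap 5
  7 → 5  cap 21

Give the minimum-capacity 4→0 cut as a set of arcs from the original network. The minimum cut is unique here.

Min-cut arcs: {(3,2), (4,1), (4,2), (4,7)} (total capacity 44)

augment #1: 4→2→0 push 4
augment #2: 4→1→2→0 push 10
augment #3: 4→3→2→0 push 16
augment #4: 4→7→5→0 push 4
augment #5: 4→7→5→6→0 push 9
augment #6: 4→3→2→5→6→0 push 1
max flow = 44; residual-reachable set from 4 gives S-side
cut edges (S→T): {(3,2), (4,1), (4,2), (4,7)} total cap 44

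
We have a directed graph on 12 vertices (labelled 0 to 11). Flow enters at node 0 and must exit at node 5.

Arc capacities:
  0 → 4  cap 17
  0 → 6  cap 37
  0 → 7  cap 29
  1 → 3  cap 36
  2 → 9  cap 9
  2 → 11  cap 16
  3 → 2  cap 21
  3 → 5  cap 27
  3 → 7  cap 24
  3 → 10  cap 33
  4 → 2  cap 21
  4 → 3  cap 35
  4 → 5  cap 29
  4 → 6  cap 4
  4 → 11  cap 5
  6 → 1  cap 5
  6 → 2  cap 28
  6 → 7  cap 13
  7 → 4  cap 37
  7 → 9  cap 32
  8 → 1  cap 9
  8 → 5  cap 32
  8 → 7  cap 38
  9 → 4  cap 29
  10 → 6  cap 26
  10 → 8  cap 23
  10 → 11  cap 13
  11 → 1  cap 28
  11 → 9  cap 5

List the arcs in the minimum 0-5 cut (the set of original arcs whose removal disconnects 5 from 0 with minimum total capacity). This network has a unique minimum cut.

Min-cut arcs: {(3,5), (4,5), (10,8)} (total capacity 79)

augment #1: 0→4→5 push 17
augment #2: 0→7→4→5 push 12
augment #3: 0→6→1→3→5 push 5
augment #4: 0→7→4→3→5 push 17
augment #5: 0→6→7→4→3→5 push 5
augment #6: 0→6→7→4→3→10→8→5 push 3
augment #7: 0→6→2→9→4→3→10→8→5 push 9
augment #8: 0→6→2→11→1→3→10→8→5 push 11
max flow = 79; residual-reachable set from 0 gives S-side
cut edges (S→T): {(3,5), (4,5), (10,8)} total cap 79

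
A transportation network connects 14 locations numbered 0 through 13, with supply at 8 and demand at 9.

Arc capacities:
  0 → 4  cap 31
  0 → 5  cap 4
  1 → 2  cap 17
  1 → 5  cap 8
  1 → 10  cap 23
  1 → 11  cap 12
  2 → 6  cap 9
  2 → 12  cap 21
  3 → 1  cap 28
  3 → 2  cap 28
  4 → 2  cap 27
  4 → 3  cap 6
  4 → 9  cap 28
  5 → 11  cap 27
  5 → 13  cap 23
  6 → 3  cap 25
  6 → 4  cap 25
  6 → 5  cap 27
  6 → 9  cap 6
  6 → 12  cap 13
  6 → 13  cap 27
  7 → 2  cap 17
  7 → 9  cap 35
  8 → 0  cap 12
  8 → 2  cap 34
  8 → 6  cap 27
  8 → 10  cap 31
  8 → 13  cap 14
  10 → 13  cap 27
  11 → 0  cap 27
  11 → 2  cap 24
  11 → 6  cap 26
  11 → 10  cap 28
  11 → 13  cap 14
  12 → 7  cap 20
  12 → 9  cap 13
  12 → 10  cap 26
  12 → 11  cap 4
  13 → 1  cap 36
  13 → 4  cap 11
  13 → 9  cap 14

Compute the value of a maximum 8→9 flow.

augment #1: 8→6→9 bottleneck 6, total now 6
augment #2: 8→13→9 bottleneck 14, total now 20
augment #3: 8→0→4→9 bottleneck 12, total now 32
augment #4: 8→2→12→9 bottleneck 13, total now 45
augment #5: 8→6→4→9 bottleneck 16, total now 61
augment #6: 8→2→12→7→9 bottleneck 8, total now 69
augment #7: 8→6→12→7→9 bottleneck 5, total now 74
augment #8: 8→2→6→12→7→9 bottleneck 7, total now 81

Maximum flow value: 81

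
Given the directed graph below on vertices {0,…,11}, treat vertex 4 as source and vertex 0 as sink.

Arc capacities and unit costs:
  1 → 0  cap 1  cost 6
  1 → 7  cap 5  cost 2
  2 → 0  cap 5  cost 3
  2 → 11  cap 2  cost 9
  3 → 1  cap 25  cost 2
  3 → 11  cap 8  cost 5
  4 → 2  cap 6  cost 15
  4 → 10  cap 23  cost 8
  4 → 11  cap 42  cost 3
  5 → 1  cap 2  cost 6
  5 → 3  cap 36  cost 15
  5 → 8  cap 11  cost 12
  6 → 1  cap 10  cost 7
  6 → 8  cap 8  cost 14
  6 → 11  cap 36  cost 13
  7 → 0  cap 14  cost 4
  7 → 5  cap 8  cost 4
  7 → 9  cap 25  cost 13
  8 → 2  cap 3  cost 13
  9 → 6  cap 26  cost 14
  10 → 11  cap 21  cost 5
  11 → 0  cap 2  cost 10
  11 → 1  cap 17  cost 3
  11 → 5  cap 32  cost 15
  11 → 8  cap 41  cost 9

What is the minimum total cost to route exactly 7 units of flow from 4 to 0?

shortest-cost path #1: 4→11→1→0 push 1 @ unit cost 12 (adds 12)
shortest-cost path #2: 4→11→1→7→0 push 5 @ unit cost 12 (adds 60)
shortest-cost path #3: 4→11→0 push 1 @ unit cost 13 (adds 13)
total cost = 85

Minimum cost for 7 units: 85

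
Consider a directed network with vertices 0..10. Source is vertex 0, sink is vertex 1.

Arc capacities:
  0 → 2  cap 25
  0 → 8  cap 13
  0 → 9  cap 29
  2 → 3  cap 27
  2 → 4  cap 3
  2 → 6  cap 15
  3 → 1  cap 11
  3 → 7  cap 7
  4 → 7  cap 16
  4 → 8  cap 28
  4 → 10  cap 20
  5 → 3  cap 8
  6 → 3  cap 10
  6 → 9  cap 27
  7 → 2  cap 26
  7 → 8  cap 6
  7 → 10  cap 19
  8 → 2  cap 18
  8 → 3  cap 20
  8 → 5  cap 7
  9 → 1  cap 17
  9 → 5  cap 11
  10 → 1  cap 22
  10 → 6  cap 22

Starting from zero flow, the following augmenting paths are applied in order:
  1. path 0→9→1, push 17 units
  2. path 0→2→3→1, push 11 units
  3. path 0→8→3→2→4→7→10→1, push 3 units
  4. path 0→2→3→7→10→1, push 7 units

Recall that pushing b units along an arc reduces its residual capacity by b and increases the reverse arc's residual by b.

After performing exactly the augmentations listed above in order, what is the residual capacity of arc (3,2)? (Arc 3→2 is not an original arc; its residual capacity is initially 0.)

Residual capacity of (3,2): 15

after path 1 (0→9→1, push 17): res(3,2)=0
after path 2 (0→2→3→1, push 11): res(3,2)=11
after path 3 (0→8→3→2→4→7→10→1, push 3): res(3,2)=8
after path 4 (0→2→3→7→10→1, push 7): res(3,2)=15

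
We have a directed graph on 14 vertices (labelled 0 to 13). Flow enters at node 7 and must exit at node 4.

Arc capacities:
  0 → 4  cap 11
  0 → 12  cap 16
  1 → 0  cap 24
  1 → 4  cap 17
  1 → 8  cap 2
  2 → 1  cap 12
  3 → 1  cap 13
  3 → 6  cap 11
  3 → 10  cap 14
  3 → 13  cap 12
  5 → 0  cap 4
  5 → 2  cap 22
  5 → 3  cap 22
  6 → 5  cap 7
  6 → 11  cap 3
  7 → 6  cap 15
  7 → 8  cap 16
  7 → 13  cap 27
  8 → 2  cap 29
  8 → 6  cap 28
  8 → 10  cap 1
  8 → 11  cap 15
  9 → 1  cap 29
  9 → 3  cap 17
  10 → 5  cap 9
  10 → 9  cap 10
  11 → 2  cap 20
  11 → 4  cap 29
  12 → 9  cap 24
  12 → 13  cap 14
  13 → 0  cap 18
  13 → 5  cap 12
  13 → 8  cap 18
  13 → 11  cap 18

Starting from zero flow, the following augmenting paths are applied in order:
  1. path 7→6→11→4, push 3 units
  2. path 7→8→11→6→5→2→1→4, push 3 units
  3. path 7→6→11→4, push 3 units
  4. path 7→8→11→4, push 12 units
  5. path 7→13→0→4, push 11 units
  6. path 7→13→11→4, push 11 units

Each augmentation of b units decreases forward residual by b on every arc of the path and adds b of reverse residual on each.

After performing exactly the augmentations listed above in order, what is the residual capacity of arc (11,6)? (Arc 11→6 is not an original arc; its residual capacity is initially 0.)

after path 1 (7→6→11→4, push 3): res(11,6)=3
after path 2 (7→8→11→6→5→2→1→4, push 3): res(11,6)=0
after path 3 (7→6→11→4, push 3): res(11,6)=3
after path 4 (7→8→11→4, push 12): res(11,6)=3
after path 5 (7→13→0→4, push 11): res(11,6)=3
after path 6 (7→13→11→4, push 11): res(11,6)=3

Residual capacity of (11,6): 3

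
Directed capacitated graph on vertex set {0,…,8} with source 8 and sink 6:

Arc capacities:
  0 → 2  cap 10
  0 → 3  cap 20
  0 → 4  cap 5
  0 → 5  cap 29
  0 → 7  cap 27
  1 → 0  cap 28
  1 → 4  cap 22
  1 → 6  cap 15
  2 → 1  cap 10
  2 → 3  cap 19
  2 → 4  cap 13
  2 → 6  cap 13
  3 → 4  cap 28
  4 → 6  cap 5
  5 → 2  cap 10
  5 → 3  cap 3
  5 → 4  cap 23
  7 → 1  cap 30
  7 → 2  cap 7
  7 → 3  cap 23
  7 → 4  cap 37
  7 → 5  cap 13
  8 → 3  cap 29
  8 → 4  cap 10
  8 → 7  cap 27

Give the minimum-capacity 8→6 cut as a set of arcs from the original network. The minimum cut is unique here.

Min-cut arcs: {(4,6), (8,7)} (total capacity 32)

augment #1: 8→4→6 push 5
augment #2: 8→7→1→6 push 15
augment #3: 8→7→2→6 push 7
augment #4: 8→7→5→2→6 push 5
max flow = 32; residual-reachable set from 8 gives S-side
cut edges (S→T): {(4,6), (8,7)} total cap 32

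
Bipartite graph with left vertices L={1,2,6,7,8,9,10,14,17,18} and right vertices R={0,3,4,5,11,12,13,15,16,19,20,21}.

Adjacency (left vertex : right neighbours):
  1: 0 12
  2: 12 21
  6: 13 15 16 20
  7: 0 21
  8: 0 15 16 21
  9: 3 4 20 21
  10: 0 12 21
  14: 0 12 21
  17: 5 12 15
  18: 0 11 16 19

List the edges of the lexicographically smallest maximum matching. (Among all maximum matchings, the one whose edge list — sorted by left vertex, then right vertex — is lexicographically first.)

|M| = 8 (so the lex-smallest maximum matching has 8 edges)
process left vertices in ascending order; for each, take the smallest-labelled available neighbour that still permits 8 edges overall, or leave it unmatched if none does
lex-smallest matching: {1-0, 2-12, 6-13, 7-21, 8-15, 9-3, 17-5, 18-11}

Lex-smallest maximum matching: {(1,0), (2,12), (6,13), (7,21), (8,15), (9,3), (17,5), (18,11)}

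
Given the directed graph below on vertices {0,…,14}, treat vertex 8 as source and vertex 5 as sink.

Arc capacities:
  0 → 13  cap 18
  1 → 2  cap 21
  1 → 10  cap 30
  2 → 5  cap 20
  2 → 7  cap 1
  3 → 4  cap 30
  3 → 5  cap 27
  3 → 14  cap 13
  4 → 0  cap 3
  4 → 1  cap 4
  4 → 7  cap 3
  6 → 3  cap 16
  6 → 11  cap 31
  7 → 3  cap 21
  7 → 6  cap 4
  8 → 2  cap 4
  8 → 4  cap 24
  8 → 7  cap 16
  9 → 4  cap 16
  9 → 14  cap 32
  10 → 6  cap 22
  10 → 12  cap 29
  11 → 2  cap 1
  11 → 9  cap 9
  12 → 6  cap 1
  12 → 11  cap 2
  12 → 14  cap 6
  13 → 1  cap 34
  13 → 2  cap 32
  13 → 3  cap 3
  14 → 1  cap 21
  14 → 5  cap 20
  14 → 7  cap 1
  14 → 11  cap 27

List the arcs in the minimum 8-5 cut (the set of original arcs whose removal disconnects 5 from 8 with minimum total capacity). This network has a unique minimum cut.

augment #1: 8→2→5 push 4
augment #2: 8→7→3→5 push 16
augment #3: 8→4→1→2→5 push 4
augment #4: 8→4→7→3→5 push 3
augment #5: 8→4→0→13→2→5 push 3
max flow = 30; residual-reachable set from 8 gives S-side
cut edges (S→T): {(4,0), (4,1), (4,7), (8,2), (8,7)} total cap 30

Min-cut arcs: {(4,0), (4,1), (4,7), (8,2), (8,7)} (total capacity 30)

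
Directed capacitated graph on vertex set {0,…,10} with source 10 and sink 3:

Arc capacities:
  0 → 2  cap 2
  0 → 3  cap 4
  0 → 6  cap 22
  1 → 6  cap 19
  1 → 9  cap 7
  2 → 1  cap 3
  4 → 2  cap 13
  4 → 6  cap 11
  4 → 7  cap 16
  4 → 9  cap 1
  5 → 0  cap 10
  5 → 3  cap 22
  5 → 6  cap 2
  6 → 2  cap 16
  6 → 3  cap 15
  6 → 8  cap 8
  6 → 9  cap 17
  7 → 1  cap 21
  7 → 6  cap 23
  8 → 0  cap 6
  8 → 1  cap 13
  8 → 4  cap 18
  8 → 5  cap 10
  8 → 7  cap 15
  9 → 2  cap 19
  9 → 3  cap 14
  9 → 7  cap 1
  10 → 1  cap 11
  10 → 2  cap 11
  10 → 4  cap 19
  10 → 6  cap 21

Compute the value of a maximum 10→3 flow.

augment #1: 10→6→3 bottleneck 15, total now 15
augment #2: 10→1→9→3 bottleneck 7, total now 22
augment #3: 10→4→9→3 bottleneck 1, total now 23
augment #4: 10→6→9→3 bottleneck 6, total now 29
augment #5: 10→1→6→8→0→3 bottleneck 4, total now 33
augment #6: 10→4→6→8→5→3 bottleneck 4, total now 37

Maximum flow value: 37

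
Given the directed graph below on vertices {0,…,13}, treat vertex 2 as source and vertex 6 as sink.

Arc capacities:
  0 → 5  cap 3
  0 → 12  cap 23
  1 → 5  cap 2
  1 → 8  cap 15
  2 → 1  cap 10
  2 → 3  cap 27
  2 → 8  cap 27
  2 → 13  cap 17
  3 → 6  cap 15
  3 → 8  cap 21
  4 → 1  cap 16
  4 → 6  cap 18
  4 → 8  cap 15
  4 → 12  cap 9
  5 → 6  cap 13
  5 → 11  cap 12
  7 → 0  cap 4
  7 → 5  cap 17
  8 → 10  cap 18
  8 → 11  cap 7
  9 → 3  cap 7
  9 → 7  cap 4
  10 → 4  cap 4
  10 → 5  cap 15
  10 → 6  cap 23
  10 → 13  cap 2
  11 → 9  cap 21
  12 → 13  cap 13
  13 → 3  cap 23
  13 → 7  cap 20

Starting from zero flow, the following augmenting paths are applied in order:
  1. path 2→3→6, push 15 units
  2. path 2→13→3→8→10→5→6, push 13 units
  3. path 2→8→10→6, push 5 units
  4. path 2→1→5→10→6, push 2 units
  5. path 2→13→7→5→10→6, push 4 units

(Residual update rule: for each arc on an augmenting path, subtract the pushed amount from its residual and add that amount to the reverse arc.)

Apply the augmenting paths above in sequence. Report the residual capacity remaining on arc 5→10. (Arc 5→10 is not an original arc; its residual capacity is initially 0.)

after path 1 (2→3→6, push 15): res(5,10)=0
after path 2 (2→13→3→8→10→5→6, push 13): res(5,10)=13
after path 3 (2→8→10→6, push 5): res(5,10)=13
after path 4 (2→1→5→10→6, push 2): res(5,10)=11
after path 5 (2→13→7→5→10→6, push 4): res(5,10)=7

Residual capacity of (5,10): 7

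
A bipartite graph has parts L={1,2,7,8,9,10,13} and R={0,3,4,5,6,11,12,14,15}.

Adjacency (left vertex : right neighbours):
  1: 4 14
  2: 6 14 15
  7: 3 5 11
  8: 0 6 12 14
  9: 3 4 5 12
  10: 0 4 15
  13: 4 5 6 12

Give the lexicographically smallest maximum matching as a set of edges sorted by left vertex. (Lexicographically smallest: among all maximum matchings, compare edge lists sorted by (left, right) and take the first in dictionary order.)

Lex-smallest maximum matching: {(1,4), (2,6), (7,3), (8,0), (9,5), (10,15), (13,12)}

|M| = 7 (so the lex-smallest maximum matching has 7 edges)
process left vertices in ascending order; for each, take the smallest-labelled available neighbour that still permits 7 edges overall, or leave it unmatched if none does
lex-smallest matching: {1-4, 2-6, 7-3, 8-0, 9-5, 10-15, 13-12}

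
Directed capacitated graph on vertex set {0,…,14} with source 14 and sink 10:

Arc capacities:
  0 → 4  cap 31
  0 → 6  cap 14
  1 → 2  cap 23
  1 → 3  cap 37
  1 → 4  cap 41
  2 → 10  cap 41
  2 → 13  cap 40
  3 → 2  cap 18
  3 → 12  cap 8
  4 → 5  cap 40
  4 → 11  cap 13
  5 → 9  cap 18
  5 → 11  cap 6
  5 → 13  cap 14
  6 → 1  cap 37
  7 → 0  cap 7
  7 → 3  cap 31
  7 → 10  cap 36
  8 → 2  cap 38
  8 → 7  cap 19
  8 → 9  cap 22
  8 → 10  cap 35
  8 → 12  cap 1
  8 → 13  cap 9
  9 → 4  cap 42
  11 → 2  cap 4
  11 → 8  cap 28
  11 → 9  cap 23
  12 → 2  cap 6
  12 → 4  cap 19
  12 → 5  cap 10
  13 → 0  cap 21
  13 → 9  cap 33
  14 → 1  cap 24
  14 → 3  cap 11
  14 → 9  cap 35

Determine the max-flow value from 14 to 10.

Maximum flow value: 60

augment #1: 14→1→2→10 bottleneck 23, total now 23
augment #2: 14→3→2→10 bottleneck 11, total now 34
augment #3: 14→1→3→2→10 bottleneck 1, total now 35
augment #4: 14→9→4→11→2→10 bottleneck 4, total now 39
augment #5: 14→9→4→11→8→10 bottleneck 9, total now 48
augment #6: 14→9→4→5→11→8→10 bottleneck 6, total now 54
augment #7: 14→9→4→5→13→0→6→1→3→2→10 bottleneck 2, total now 56
augment #8: 14→9→4→5→13→0→6→1→3→2→11→8→10 bottleneck 4, total now 60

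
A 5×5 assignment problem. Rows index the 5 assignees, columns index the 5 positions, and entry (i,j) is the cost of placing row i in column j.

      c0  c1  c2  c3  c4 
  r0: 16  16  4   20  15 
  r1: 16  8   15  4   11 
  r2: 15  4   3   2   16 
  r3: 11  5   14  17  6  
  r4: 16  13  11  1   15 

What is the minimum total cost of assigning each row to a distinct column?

Minimum assignment cost: 31

one of 2 optimal assignments: row0→col2 (cost 4), row1→col0 (cost 16), row2→col1 (cost 4), row3→col4 (cost 6), row4→col3 (cost 1)
total = 4 + 16 + 4 + 6 + 1 = 31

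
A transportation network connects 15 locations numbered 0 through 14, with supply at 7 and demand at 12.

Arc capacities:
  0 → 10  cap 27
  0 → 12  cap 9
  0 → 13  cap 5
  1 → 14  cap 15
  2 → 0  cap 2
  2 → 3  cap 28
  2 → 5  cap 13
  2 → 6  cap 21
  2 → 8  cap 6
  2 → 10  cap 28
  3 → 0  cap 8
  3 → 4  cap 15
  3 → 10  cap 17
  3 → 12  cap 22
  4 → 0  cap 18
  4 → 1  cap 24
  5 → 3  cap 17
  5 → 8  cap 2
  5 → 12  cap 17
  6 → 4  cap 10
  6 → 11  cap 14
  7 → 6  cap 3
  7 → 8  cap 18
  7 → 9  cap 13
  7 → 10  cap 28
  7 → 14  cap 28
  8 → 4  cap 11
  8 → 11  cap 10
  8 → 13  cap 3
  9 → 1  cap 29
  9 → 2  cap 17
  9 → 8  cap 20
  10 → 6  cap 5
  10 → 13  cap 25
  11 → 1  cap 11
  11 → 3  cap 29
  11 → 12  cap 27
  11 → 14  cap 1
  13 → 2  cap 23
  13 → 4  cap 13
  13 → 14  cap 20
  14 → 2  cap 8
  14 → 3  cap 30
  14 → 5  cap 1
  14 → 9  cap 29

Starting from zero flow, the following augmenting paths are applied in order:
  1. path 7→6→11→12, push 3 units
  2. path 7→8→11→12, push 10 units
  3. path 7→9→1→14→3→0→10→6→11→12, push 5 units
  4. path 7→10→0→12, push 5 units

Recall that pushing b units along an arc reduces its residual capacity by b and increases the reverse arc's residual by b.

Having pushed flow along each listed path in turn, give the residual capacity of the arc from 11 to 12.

Residual capacity of (11,12): 9

after path 1 (7→6→11→12, push 3): res(11,12)=24
after path 2 (7→8→11→12, push 10): res(11,12)=14
after path 3 (7→9→1→14→3→0→10→6→11→12, push 5): res(11,12)=9
after path 4 (7→10→0→12, push 5): res(11,12)=9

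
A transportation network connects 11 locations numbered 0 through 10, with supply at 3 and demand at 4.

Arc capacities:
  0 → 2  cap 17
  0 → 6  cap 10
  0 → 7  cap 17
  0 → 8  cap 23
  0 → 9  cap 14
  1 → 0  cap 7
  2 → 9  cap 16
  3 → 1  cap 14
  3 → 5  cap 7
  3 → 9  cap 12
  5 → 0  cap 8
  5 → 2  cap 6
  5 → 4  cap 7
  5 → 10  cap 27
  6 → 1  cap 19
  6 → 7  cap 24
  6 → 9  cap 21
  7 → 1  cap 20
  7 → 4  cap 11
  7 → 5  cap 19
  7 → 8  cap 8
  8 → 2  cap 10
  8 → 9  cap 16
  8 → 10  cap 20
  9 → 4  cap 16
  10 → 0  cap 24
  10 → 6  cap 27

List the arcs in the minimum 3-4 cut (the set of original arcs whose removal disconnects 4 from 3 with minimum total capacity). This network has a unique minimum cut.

Min-cut arcs: {(1,0), (3,5), (3,9)} (total capacity 26)

augment #1: 3→5→4 push 7
augment #2: 3→9→4 push 12
augment #3: 3→1→0→7→4 push 7
max flow = 26; residual-reachable set from 3 gives S-side
cut edges (S→T): {(1,0), (3,5), (3,9)} total cap 26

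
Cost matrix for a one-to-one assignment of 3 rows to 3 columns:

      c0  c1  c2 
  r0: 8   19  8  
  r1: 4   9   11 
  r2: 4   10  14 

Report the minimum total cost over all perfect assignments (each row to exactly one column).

Minimum assignment cost: 21

optimal assignment: row0→col2 (cost 8), row1→col1 (cost 9), row2→col0 (cost 4)
total = 8 + 9 + 4 = 21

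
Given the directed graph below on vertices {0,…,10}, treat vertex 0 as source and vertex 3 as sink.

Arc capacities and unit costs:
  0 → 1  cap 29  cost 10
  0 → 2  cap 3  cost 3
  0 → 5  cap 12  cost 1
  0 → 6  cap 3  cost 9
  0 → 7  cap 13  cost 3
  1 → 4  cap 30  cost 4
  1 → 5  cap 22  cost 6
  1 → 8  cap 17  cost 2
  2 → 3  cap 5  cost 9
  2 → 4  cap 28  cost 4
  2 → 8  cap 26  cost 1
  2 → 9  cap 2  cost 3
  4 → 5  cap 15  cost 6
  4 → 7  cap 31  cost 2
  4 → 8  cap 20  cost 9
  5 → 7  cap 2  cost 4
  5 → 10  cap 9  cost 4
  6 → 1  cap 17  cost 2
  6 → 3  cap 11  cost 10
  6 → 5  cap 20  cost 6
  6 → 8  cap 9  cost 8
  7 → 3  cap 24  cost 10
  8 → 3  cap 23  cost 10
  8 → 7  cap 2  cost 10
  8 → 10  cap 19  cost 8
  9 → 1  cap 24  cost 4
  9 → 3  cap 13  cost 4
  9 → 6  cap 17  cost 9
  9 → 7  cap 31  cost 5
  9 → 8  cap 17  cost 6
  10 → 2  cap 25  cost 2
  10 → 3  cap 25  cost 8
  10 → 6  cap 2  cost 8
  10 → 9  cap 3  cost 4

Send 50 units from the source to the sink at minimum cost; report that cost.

shortest-cost path #1: 0→2→9→3 push 2 @ unit cost 10 (adds 20)
shortest-cost path #2: 0→2→3 push 1 @ unit cost 12 (adds 12)
shortest-cost path #3: 0→7→3 push 13 @ unit cost 13 (adds 169)
shortest-cost path #4: 0→5→10→3 push 9 @ unit cost 13 (adds 117)
shortest-cost path #5: 0→5→7→3 push 2 @ unit cost 15 (adds 30)
shortest-cost path #6: 0→6→3 push 3 @ unit cost 19 (adds 57)
shortest-cost path #7: 0→1→8→3 push 17 @ unit cost 22 (adds 374)
shortest-cost path #8: 0→1→4→7→3 push 3 @ unit cost 26 (adds 78)
total cost = 857

Minimum cost for 50 units: 857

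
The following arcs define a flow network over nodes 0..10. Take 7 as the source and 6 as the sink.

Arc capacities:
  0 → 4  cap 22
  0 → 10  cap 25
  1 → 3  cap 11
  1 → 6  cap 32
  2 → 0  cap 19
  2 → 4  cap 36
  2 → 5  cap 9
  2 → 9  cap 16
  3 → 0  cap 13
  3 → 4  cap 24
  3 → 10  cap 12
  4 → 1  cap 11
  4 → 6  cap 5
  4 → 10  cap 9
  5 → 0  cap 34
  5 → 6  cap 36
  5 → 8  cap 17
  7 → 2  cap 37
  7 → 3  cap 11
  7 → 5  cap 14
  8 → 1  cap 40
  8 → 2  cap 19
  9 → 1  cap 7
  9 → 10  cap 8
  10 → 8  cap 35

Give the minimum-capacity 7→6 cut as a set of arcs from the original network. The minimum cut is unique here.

augment #1: 7→5→6 push 14
augment #2: 7→2→4→6 push 5
augment #3: 7→2→5→6 push 9
augment #4: 7→2→4→1→6 push 11
augment #5: 7→2→9→1→6 push 7
augment #6: 7→3→10→8→1→6 push 11
augment #7: 7→2→0→10→8→1→6 push 3
max flow = 60; residual-reachable set from 7 gives S-side
cut edges (S→T): {(1,6), (2,5), (4,6), (7,5)} total cap 60

Min-cut arcs: {(1,6), (2,5), (4,6), (7,5)} (total capacity 60)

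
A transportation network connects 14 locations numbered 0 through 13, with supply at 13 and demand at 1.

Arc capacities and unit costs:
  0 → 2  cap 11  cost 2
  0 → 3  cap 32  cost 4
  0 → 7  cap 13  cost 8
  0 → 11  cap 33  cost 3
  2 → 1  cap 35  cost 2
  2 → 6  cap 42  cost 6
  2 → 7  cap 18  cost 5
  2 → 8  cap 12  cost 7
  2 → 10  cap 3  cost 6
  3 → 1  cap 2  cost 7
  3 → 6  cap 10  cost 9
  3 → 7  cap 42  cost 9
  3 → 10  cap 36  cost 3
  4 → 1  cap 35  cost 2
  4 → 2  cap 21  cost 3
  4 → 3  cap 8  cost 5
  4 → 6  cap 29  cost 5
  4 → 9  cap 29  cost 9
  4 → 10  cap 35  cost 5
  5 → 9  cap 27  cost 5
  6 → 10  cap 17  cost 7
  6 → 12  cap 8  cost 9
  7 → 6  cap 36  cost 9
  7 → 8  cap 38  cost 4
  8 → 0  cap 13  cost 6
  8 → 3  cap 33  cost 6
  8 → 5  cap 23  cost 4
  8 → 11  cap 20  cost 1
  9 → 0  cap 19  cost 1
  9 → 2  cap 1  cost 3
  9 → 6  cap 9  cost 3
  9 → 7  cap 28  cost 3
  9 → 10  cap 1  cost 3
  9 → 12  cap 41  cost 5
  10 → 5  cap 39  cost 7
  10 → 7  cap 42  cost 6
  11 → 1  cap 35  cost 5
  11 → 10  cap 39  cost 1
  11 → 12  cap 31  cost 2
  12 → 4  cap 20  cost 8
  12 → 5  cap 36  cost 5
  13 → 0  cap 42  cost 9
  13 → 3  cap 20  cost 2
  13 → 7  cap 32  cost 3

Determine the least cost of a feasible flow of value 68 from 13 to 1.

Minimum cost for 68 units: 1167

shortest-cost path #1: 13→3→1 push 2 @ unit cost 9 (adds 18)
shortest-cost path #2: 13→0→2→1 push 11 @ unit cost 13 (adds 143)
shortest-cost path #3: 13→7→8→11→1 push 20 @ unit cost 13 (adds 260)
shortest-cost path #4: 13→0→11→1 push 15 @ unit cost 17 (adds 255)
shortest-cost path #5: 13→7→8→5→9→2→1 push 1 @ unit cost 21 (adds 21)
shortest-cost path #6: 13→0→11→12→4→1 push 16 @ unit cost 24 (adds 384)
shortest-cost path #7: 13→7→8→0→11→12→4→1 push 2 @ unit cost 28 (adds 56)
shortest-cost path #8: 13→3→6→12→4→1 push 1 @ unit cost 30 (adds 30)
total cost = 1167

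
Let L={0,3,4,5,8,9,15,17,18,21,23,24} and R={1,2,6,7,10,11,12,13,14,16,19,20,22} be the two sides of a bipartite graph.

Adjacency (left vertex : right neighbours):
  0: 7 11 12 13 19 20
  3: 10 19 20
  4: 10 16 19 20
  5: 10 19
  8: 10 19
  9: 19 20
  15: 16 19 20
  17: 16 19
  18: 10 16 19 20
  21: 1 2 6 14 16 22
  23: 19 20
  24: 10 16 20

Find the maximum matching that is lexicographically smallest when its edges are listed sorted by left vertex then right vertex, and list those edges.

Lex-smallest maximum matching: {(0,7), (3,10), (4,16), (5,19), (9,20), (21,1)}

|M| = 6 (so the lex-smallest maximum matching has 6 edges)
process left vertices in ascending order; for each, take the smallest-labelled available neighbour that still permits 6 edges overall, or leave it unmatched if none does
lex-smallest matching: {0-7, 3-10, 4-16, 5-19, 9-20, 21-1}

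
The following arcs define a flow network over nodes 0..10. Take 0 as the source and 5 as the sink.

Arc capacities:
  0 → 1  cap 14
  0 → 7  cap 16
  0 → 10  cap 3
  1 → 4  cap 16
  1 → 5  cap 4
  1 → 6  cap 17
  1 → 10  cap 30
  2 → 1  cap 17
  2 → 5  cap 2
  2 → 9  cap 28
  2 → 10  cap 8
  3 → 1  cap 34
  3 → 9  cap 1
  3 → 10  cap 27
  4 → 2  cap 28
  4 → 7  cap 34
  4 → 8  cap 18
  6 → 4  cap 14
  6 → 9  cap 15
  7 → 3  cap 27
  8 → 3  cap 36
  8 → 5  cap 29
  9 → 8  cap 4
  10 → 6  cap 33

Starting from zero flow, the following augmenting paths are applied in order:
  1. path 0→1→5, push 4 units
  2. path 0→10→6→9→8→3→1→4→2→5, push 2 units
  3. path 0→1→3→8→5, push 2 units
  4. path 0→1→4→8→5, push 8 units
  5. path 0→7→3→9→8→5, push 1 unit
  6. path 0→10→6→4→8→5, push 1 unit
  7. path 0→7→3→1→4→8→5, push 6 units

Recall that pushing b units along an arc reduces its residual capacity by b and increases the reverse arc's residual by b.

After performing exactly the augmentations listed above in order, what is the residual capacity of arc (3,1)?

Residual capacity of (3,1): 28

after path 1 (0→1→5, push 4): res(3,1)=34
after path 2 (0→10→6→9→8→3→1→4→2→5, push 2): res(3,1)=32
after path 3 (0→1→3→8→5, push 2): res(3,1)=34
after path 4 (0→1→4→8→5, push 8): res(3,1)=34
after path 5 (0→7→3→9→8→5, push 1): res(3,1)=34
after path 6 (0→10→6→4→8→5, push 1): res(3,1)=34
after path 7 (0→7→3→1→4→8→5, push 6): res(3,1)=28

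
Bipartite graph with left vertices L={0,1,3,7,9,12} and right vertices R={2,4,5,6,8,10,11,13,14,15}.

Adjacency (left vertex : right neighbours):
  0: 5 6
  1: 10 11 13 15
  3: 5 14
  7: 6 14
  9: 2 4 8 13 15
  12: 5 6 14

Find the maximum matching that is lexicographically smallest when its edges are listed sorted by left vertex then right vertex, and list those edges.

Lex-smallest maximum matching: {(0,5), (1,10), (3,14), (7,6), (9,2)}

|M| = 5 (so the lex-smallest maximum matching has 5 edges)
process left vertices in ascending order; for each, take the smallest-labelled available neighbour that still permits 5 edges overall, or leave it unmatched if none does
lex-smallest matching: {0-5, 1-10, 3-14, 7-6, 9-2}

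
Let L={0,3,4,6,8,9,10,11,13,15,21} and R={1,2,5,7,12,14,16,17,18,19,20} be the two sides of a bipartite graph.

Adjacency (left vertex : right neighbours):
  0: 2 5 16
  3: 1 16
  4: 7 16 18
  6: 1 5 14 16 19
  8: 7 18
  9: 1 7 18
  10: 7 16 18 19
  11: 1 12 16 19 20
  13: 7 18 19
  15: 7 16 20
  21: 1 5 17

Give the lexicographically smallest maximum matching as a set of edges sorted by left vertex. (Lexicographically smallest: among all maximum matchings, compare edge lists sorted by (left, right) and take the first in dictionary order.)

|M| = 10 (so the lex-smallest maximum matching has 10 edges)
process left vertices in ascending order; for each, take the smallest-labelled available neighbour that still permits 10 edges overall, or leave it unmatched if none does
lex-smallest matching: {0-2, 3-1, 4-7, 6-5, 8-18, 10-16, 11-12, 13-19, 15-20, 21-17}

Lex-smallest maximum matching: {(0,2), (3,1), (4,7), (6,5), (8,18), (10,16), (11,12), (13,19), (15,20), (21,17)}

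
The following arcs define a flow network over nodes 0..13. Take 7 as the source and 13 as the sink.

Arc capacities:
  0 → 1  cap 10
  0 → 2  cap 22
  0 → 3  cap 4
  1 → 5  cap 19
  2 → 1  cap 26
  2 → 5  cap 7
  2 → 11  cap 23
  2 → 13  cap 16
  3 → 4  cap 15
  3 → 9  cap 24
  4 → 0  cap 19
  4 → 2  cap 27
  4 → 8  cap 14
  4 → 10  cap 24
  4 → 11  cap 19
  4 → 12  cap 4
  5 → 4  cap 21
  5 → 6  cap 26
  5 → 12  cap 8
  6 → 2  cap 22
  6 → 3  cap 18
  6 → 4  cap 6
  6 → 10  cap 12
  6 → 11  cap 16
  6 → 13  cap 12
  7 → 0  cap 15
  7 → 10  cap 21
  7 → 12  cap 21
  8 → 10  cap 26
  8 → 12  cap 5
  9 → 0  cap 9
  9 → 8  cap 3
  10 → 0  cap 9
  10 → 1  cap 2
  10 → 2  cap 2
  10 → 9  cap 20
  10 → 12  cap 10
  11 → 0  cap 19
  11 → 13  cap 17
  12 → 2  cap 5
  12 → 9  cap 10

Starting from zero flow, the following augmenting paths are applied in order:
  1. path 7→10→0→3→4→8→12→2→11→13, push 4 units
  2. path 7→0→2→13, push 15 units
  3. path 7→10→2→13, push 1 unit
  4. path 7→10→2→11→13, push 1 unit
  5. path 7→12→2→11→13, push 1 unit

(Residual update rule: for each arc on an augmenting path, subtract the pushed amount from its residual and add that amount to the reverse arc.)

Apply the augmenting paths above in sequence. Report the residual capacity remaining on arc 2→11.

Residual capacity of (2,11): 17

after path 1 (7→10→0→3→4→8→12→2→11→13, push 4): res(2,11)=19
after path 2 (7→0→2→13, push 15): res(2,11)=19
after path 3 (7→10→2→13, push 1): res(2,11)=19
after path 4 (7→10→2→11→13, push 1): res(2,11)=18
after path 5 (7→12→2→11→13, push 1): res(2,11)=17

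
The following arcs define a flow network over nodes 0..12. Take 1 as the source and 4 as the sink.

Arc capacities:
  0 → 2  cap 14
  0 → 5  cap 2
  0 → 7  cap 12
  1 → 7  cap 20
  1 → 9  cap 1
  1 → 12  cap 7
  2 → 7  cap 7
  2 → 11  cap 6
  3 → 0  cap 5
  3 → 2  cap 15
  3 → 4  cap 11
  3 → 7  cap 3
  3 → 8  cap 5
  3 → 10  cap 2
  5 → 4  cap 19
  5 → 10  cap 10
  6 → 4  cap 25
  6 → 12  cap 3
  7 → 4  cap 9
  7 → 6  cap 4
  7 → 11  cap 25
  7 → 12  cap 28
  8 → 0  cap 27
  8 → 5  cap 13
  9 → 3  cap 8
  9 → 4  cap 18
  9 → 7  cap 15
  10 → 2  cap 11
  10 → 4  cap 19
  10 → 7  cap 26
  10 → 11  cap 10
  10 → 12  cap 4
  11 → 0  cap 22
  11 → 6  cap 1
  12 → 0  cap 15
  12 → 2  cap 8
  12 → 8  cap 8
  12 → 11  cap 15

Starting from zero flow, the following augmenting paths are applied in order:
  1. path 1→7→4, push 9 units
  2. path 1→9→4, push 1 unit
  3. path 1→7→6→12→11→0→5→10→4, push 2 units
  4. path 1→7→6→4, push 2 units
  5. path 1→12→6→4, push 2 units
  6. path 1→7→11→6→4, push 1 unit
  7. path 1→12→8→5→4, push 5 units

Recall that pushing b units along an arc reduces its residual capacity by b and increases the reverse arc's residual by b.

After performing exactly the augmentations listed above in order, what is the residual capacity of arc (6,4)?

Residual capacity of (6,4): 20

after path 1 (1→7→4, push 9): res(6,4)=25
after path 2 (1→9→4, push 1): res(6,4)=25
after path 3 (1→7→6→12→11→0→5→10→4, push 2): res(6,4)=25
after path 4 (1→7→6→4, push 2): res(6,4)=23
after path 5 (1→12→6→4, push 2): res(6,4)=21
after path 6 (1→7→11→6→4, push 1): res(6,4)=20
after path 7 (1→12→8→5→4, push 5): res(6,4)=20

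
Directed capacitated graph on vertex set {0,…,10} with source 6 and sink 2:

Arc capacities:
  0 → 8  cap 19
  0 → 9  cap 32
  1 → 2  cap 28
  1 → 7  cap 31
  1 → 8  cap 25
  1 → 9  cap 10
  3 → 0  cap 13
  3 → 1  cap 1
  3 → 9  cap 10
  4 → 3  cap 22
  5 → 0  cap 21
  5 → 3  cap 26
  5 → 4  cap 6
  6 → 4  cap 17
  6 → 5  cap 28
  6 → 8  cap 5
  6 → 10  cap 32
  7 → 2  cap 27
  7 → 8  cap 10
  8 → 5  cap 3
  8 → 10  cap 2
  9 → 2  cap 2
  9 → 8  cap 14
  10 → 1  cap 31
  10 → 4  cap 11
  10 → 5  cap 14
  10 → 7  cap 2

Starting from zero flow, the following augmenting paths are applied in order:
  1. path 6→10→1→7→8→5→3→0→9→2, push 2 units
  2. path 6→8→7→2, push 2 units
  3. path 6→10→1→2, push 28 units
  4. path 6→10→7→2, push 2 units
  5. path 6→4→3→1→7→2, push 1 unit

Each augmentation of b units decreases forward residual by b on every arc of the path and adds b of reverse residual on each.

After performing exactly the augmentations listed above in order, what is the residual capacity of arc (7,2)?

after path 1 (6→10→1→7→8→5→3→0→9→2, push 2): res(7,2)=27
after path 2 (6→8→7→2, push 2): res(7,2)=25
after path 3 (6→10→1→2, push 28): res(7,2)=25
after path 4 (6→10→7→2, push 2): res(7,2)=23
after path 5 (6→4→3→1→7→2, push 1): res(7,2)=22

Residual capacity of (7,2): 22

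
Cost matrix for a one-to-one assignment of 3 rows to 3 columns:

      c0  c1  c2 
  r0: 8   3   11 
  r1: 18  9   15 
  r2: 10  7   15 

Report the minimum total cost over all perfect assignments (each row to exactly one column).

optimal assignment: row0→col1 (cost 3), row1→col2 (cost 15), row2→col0 (cost 10)
total = 3 + 15 + 10 = 28

Minimum assignment cost: 28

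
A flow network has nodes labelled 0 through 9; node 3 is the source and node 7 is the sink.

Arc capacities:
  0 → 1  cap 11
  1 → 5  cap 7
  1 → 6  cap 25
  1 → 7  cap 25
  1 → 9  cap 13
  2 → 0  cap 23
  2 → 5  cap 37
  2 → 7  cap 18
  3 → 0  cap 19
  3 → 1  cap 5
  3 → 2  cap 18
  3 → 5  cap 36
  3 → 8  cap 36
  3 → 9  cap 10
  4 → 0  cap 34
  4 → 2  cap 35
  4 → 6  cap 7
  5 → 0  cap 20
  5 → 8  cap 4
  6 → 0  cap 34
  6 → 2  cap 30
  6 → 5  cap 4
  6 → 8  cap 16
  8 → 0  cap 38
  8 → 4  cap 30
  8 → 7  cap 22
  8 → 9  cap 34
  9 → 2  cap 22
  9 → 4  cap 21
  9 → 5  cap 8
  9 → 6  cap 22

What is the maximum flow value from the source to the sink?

augment #1: 3→1→7 bottleneck 5, total now 5
augment #2: 3→2→7 bottleneck 18, total now 23
augment #3: 3→8→7 bottleneck 22, total now 45
augment #4: 3→0→1→7 bottleneck 11, total now 56

Maximum flow value: 56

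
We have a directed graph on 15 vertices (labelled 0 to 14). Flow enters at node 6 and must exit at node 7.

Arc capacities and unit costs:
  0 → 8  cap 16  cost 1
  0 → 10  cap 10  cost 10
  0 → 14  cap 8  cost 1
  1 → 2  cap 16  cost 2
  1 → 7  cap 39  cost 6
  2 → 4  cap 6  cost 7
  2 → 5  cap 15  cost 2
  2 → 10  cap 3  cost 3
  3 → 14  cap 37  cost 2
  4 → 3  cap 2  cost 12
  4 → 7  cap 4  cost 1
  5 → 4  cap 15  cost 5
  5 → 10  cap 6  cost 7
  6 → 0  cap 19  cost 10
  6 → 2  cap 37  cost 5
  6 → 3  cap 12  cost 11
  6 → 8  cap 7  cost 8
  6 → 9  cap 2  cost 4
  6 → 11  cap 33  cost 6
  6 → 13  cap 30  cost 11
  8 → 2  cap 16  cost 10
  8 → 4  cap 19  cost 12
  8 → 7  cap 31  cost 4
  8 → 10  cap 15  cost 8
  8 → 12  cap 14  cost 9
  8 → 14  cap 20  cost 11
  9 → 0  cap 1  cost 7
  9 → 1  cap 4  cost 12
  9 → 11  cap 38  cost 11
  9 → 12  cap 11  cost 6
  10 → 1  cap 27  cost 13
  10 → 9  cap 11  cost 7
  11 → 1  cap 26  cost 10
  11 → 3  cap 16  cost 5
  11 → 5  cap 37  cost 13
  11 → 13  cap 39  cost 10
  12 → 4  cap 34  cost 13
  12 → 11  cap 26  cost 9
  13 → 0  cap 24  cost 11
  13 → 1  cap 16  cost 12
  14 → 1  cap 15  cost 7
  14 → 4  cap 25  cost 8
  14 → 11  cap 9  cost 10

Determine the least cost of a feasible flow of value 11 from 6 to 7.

Minimum cost for 11 units: 136

shortest-cost path #1: 6→8→7 push 7 @ unit cost 12 (adds 84)
shortest-cost path #2: 6→2→4→7 push 4 @ unit cost 13 (adds 52)
total cost = 136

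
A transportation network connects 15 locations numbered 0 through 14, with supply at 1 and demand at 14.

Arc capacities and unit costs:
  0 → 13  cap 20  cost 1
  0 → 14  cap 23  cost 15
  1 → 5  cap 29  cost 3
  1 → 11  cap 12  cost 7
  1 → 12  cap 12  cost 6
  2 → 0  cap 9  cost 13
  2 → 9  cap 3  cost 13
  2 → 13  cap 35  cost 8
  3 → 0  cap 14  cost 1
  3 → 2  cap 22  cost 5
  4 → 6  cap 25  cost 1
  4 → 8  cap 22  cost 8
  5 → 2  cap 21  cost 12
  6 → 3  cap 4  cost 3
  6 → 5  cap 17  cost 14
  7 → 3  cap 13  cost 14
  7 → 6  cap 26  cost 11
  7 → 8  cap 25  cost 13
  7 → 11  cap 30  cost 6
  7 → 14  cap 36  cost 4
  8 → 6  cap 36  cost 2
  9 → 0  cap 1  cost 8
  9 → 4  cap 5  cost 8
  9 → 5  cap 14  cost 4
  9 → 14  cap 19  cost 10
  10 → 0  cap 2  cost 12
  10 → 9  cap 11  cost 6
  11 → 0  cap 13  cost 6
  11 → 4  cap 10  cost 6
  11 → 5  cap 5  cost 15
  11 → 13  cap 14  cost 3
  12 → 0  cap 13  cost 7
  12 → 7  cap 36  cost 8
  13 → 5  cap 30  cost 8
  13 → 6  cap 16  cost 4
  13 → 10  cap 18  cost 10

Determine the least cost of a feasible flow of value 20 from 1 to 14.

shortest-cost path #1: 1→12→7→14 push 12 @ unit cost 18 (adds 216)
shortest-cost path #2: 1→11→0→14 push 8 @ unit cost 28 (adds 224)
total cost = 440

Minimum cost for 20 units: 440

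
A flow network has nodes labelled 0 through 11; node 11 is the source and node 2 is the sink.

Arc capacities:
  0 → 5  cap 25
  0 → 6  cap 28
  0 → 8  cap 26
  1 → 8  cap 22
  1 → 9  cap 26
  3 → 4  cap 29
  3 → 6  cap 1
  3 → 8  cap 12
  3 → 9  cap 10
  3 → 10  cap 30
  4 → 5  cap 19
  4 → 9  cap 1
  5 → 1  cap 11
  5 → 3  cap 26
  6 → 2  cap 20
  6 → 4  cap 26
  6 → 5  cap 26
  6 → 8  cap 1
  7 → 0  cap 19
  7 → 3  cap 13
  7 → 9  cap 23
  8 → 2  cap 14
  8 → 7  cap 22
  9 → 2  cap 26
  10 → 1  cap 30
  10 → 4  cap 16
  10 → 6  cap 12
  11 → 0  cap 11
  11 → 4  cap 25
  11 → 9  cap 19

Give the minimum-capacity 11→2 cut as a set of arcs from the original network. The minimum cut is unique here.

Min-cut arcs: {(4,5), (4,9), (11,0), (11,9)} (total capacity 50)

augment #1: 11→9→2 push 19
augment #2: 11→0→6→2 push 11
augment #3: 11→4→9→2 push 1
augment #4: 11→4→5→1→8→2 push 11
augment #5: 11→4→5→3→6→2 push 1
augment #6: 11→4→5→3→8→2 push 3
augment #7: 11→4→5→3→9→2 push 4
max flow = 50; residual-reachable set from 11 gives S-side
cut edges (S→T): {(4,5), (4,9), (11,0), (11,9)} total cap 50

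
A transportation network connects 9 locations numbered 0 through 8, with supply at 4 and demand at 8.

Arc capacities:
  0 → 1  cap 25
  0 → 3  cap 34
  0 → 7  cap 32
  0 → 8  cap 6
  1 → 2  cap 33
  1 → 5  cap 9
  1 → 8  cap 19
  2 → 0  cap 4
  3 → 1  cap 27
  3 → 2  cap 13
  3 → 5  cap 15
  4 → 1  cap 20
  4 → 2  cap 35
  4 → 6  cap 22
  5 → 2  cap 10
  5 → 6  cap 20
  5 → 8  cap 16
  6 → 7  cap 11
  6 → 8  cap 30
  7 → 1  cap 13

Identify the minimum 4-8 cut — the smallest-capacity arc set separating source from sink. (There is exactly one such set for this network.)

augment #1: 4→1→8 push 19
augment #2: 4→6→8 push 22
augment #3: 4→1→5→8 push 1
augment #4: 4→2→0→8 push 4
max flow = 46; residual-reachable set from 4 gives S-side
cut edges (S→T): {(2,0), (4,1), (4,6)} total cap 46

Min-cut arcs: {(2,0), (4,1), (4,6)} (total capacity 46)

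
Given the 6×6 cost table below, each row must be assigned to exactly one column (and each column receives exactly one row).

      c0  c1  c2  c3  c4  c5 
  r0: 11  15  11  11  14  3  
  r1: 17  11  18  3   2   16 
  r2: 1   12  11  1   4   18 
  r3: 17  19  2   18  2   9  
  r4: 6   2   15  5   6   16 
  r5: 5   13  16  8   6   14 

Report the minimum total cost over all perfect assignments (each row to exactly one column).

optimal assignment: row0→col5 (cost 3), row1→col4 (cost 2), row2→col3 (cost 1), row3→col2 (cost 2), row4→col1 (cost 2), row5→col0 (cost 5)
total = 3 + 2 + 1 + 2 + 2 + 5 = 15

Minimum assignment cost: 15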